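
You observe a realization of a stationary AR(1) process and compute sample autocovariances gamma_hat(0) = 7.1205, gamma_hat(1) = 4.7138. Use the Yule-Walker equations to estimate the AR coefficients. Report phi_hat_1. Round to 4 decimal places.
\hat\phi_{1} = 0.6620

The Yule-Walker equations for an AR(p) process read, in matrix form,
  Gamma_p phi = r_p,   with   (Gamma_p)_{ij} = gamma(|i - j|),
                       (r_p)_i = gamma(i),   i,j = 1..p.
Substitute the sample gammas (Toeplitz matrix and right-hand side of size 1):
  Gamma_p = [[7.1205]]
  r_p     = [4.7138]
With p = 1 this is the single equation gamma(0) phi_1 = gamma(1):
  phi_hat_1 = gamma(1) / gamma(0) = 4.7138 / 7.1205 = 0.6620.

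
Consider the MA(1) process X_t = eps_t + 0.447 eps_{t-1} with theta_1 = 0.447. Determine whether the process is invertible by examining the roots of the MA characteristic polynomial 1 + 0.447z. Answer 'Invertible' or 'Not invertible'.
\text{Invertible}

The MA(q) characteristic polynomial is P(z) = 1 + 0.447z.
Invertibility requires all roots to lie outside the unit circle, i.e. |z| > 1 for every root.
This is linear in z: 1 + (0.447) z = 0  =>  z = -1/(0.447) = -2.237136,  |z| = 2.237136.
Moduli of all roots: 2.2371.
All moduli strictly greater than 1? Yes.
Verdict: Invertible.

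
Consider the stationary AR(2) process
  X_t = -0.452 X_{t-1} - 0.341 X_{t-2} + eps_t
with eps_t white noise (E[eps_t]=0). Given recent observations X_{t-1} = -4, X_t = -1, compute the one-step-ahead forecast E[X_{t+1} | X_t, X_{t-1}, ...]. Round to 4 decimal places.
E[X_{t+1} \mid \mathcal F_t] = 1.8160

For an AR(p) model X_t = c + sum_i phi_i X_{t-i} + eps_t, the
one-step-ahead conditional mean is
  E[X_{t+1} | X_t, ...] = c + sum_i phi_i X_{t+1-i}.
Substitute known values:
  E[X_{t+1} | ...] = (-0.452) * (-1) + (-0.341) * (-4)
                   = 1.8160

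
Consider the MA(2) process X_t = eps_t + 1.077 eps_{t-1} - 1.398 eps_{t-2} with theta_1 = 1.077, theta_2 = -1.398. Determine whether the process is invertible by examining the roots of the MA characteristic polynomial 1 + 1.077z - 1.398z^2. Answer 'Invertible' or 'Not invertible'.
\text{Not invertible}

The MA(q) characteristic polynomial is P(z) = 1 + 1.077z - 1.398z^2.
Invertibility requires all roots to lie outside the unit circle, i.e. |z| > 1 for every root.
Set 1 + (1.077) z + (-1.398) z^2 = 0, i.e. a z^2 + b z + c = 0 with a = -1.398, b = 1.077, c = 1.
Discriminant D = b^2 - 4ac = (1.077)^2 - 4*(-1.398)*1 = 1.159929 - (-5.592) = 6.751929.
D >= 0, so the roots are real: z = (-b +/- sqrt(D)) / (2a) = (-1.077 +/- 2.598447) / (-2.796).
  z_1 = (-1.077 + 2.598447) / (-2.796) = -0.5442,   |z_1| = 0.5442.
  z_2 = (-1.077 - 2.598447) / (-2.796) = 1.3145,   |z_2| = 1.3145.
Moduli of all roots: 0.5442, 1.3145.
All moduli strictly greater than 1? No.
Verdict: Not invertible.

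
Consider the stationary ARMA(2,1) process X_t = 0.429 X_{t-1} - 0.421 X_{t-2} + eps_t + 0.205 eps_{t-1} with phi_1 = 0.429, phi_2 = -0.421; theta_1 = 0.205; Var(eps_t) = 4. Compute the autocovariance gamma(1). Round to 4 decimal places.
\gamma(1) = 2.4598

Multiply the model equation by X_{t-k} and take expectations. With theta_0 = psi_0 = 1 and psi_j the MA(infinity) weights, this gives
  gamma(k) - sum_i phi_i gamma(k-i) = c_k,
  c_k = sigma^2 * sum_{j=k..q} theta_j psi_{j-k}   (c_k = 0 for k > q),
using gamma(-m) = gamma(m).
psi-weights needed (psi_j = theta_j + sum_i phi_i psi_{j-i}):
  psi_1 = theta_1 + phi_1 = 0.205 + (0.429) = 0.634
Right-hand sides:
  c_0 = sigma^2 (1 + theta_1 psi_1) = 4 * (1 + (0.205)(0.634)) = 4 * 1.12997 = 4.51988
  c_1 = sigma^2 theta_1 = 4 * (0.205) = 0.82
  c_2 = 0
Equations for k = 0, 1, 2 (AR order 2, c_2 = 0):
  (E0) gamma(0) = phi_1 gamma(1) + phi_2 gamma(2) + c_0
  (E1) gamma(1) = phi_1 gamma(0) + phi_2 gamma(1) + c_1
  (E2) gamma(2) = phi_1 gamma(1) + phi_2 gamma(0)
From (E1): gamma(1) = A gamma(0) + B with
  A = phi_1 / (1 - phi_2) = 0.429 / 1.421 = 0.3019,   B = c_1 / (1 - phi_2) = 0.82 / 1.421 = 0.577058.
Insert (E2) into (E0): gamma(0) (1 - phi_2^2) = phi_1 (1 + phi_2) gamma(1) + c_0.
  phi_1 (1 + phi_2) = (0.429)(0.579) = 0.248391,   1 - phi_2^2 = 0.822759.
Replace gamma(1) by A gamma(0) + B and collect gamma(0):
  gamma(0) [0.822759 - (0.248391)(0.3019)] = (0.248391)(0.577058) + 4.51988
  gamma(0) * 0.74777 = 4.663216
  gamma(0) = 4.663216 / 0.74777 = 6.236166.
  gamma(1) = A gamma(0) + B = (0.3019)(6.236166) + (0.577058) = 2.459757.
Therefore gamma(1) = 2.4598 (to 4 decimal places).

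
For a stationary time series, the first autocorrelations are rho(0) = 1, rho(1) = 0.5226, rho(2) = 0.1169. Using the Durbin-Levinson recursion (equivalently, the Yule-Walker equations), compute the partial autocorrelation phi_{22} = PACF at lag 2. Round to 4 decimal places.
\phi_{22} = -0.2149

The PACF at lag k is phi_{kk}, the last component of the solution
to the Yule-Walker system G_k phi = r_k where
  (G_k)_{ij} = rho(|i - j|), (r_k)_i = rho(i), i,j = 1..k.
Equivalently, Durbin-Levinson gives phi_{kk} iteratively:
  phi_{11} = rho(1)
  phi_{kk} = [rho(k) - sum_{j=1..k-1} phi_{k-1,j} rho(k-j)]
            / [1 - sum_{j=1..k-1} phi_{k-1,j} rho(j)],
  phi_{k,j} = phi_{k-1,j} - phi_{kk} phi_{k-1,k-j},  j = 1..k-1.
Step k = 1:
  phi_11 = rho(1) = 0.5226.
Step k = 2:
  phi_22 = [rho(2) - phi_11 rho(1)] / [1 - phi_11 rho(1)] = [0.1169 - (0.5226)(0.5226)] / [1 - (0.5226)(0.5226)]
         = -0.15621076 / 0.72688924 = -0.2149.
Therefore phi_{22} = -0.2149.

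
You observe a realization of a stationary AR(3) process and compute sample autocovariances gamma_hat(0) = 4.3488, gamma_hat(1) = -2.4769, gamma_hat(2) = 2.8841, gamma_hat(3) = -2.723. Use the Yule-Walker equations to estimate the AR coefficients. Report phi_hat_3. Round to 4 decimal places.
\hat\phi_{3} = -0.3010

The Yule-Walker equations for an AR(p) process read, in matrix form,
  Gamma_p phi = r_p,   with   (Gamma_p)_{ij} = gamma(|i - j|),
                       (r_p)_i = gamma(i),   i,j = 1..p.
Substitute the sample gammas (Toeplitz matrix and right-hand side of size 3):
  Gamma_p = [[4.3488, -2.4769, 2.8841], [-2.4769, 4.3488, -2.4769], [2.8841, -2.4769, 4.3488]]
  r_p     = [-2.4769, 2.8841, -2.723]
Written out (R1..R3):
  (R1) 4.3488 phi_1 - 2.4769 phi_2 + 2.8841 phi_3 = -2.4769
  (R2) -2.4769 phi_1 + 4.3488 phi_2 - 2.4769 phi_3 = 2.8841
  (R3) 2.8841 phi_1 - 2.4769 phi_2 + 4.3488 phi_3 = -2.723
Gaussian elimination:
  R2 <- R2 - (-2.4769/4.3488) R1 = R2 - (-0.569559) R1:  2.938058 phi_2 - 0.834234 phi_3 = 1.473358
  R3 <- R3 - (2.8841/4.3488) R1 = R3 - (0.663194) R1:  -0.834234 phi_2 + 2.436081 phi_3 = -1.080334
  R3 <- R3 - (-0.834234/2.938058) R2 = R3 - (-0.28394) R2:  2.199208 phi_3 = -0.661988
Back-substitution:
  phi_hat_3 = -0.661988 / 2.199208 = -0.301012
  phi_hat_2 = (1.473358 - (-0.834234)(-0.301012)) / 2.938058 = 0.416004
  phi_hat_1 = (-2.4769 - (-2.4769)(0.416004) - (2.8841)(-0.301012)) / 4.3488 = -0.132991
So phi_hat = [-0.1330, 0.4160, -0.3010].
Therefore phi_hat_3 = -0.3010.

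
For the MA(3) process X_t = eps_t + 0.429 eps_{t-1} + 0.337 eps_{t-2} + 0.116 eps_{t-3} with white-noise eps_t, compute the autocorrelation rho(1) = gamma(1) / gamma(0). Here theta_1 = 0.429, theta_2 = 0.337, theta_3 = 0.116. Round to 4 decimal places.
\rho(1) = 0.4673

For an MA(q) process with theta_0 = 1, the autocovariance is
  gamma(k) = sigma^2 * sum_{i=0..q-k} theta_i * theta_{i+k},
and rho(k) = gamma(k) / gamma(0). Sigma^2 cancels.
  numerator   = (1)*(0.429) + (0.429)*(0.337) + (0.337)*(0.116) = 0.612665.
  denominator = (1)^2 + (0.429)^2 + (0.337)^2 + (0.116)^2 = 1.311066.
  rho(1) = 0.612665 / 1.311066 = 0.4673.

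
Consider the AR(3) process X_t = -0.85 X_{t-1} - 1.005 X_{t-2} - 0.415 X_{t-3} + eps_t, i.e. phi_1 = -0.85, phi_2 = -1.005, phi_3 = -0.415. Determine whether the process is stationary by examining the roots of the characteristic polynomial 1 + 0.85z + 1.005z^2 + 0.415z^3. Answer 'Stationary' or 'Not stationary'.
\text{Stationary}

The AR(p) characteristic polynomial is P(z) = 1 + 0.85z + 1.005z^2 + 0.415z^3.
Stationarity requires all roots to lie outside the unit circle, i.e. |z| > 1 for every root.
Degree 3: look for a simple real root z0 first, then factor out (1 - z/z0) and solve the remaining quadratic.
Testing z0 = -2: P(-2) = 1 + (0.85)(-2) + (1.005)(-2)^2 + (0.415)(-2)^3
  = 1 + (-1.7) + (4.02) + (-3.32) = 0.  So z_0 = -2 is a root, |z_0| = 2.
Divide out the factor (1 + 0.5 z) = (1 - z/z0) (since 1/z0 = -0.5):
  P(z) = (1 + 0.5 z)(1 + (0.35) z + (0.83) z^2)
  [check: z-coef 0.35 - (-0.5) = 0.85; z^2-coef 0.83 - (-0.5)(0.35) = 1.005; z^3-coef -(-0.5)(0.83) = 0.415.]
Remaining roots from the quadratic factor 1 + (0.35) z + (0.83) z^2:
  Set 1 + (0.35) z + (0.83) z^2 = 0, i.e. a z^2 + b z + c = 0 with a = 0.83, b = 0.35, c = 1.
  Discriminant D = b^2 - 4ac = (0.35)^2 - 4*(0.83)*1 = 0.1225 - (3.32) = -3.1975.
  D < 0, so the roots are the complex-conjugate pair z = (-b +/- i sqrt(-D)) / (2a) = -0.2108 +/- 1.0772i.
  For a conjugate pair |z|^2 = z * conj(z) = (product of roots) = c/a = 1/(0.83) = 1.204819, so |z| = sqrt(1.204819) = 1.0976 for both roots.
Moduli of all roots: 2.0000, 1.0976, 1.0976.
All moduli strictly greater than 1? Yes.
Verdict: Stationary.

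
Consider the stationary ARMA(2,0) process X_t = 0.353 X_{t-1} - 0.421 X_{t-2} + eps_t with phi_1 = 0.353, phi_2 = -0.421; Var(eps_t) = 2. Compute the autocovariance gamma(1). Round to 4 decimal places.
\gamma(1) = 0.6436

Multiply the model equation by X_{t-k} and take expectations. With theta_0 = psi_0 = 1 and psi_j the MA(infinity) weights, this gives
  gamma(k) - sum_i phi_i gamma(k-i) = c_k,
  c_k = sigma^2 * sum_{j=k..q} theta_j psi_{j-k}   (c_k = 0 for k > q),
using gamma(-m) = gamma(m).
Pure AR (q = 0): c_0 = sigma^2 = 2, c_k = 0 for k >= 1.
Equations for k = 0, 1, 2 (AR order 2, c_2 = 0):
  (E0) gamma(0) = phi_1 gamma(1) + phi_2 gamma(2) + c_0
  (E1) gamma(1) = phi_1 gamma(0) + phi_2 gamma(1) + c_1
  (E2) gamma(2) = phi_1 gamma(1) + phi_2 gamma(0)
From (E1): gamma(1) = A gamma(0) + B with
  A = phi_1 / (1 - phi_2) = 0.353 / 1.421 = 0.248417,   B = c_1 / (1 - phi_2) = 0 / 1.421 = 0.
Insert (E2) into (E0): gamma(0) (1 - phi_2^2) = phi_1 (1 + phi_2) gamma(1) + c_0.
  phi_1 (1 + phi_2) = (0.353)(0.579) = 0.204387,   1 - phi_2^2 = 0.822759.
Replace gamma(1) by A gamma(0) + B and collect gamma(0):
  gamma(0) [0.822759 - (0.204387)(0.248417)] = c_0 = 2
  gamma(0) * 0.771986 = 2
  gamma(0) = 2 / 0.771986 = 2.590721.
  gamma(1) = A gamma(0) = (0.248417)(2.590721) = 0.643578.
Therefore gamma(1) = 0.6436 (to 4 decimal places).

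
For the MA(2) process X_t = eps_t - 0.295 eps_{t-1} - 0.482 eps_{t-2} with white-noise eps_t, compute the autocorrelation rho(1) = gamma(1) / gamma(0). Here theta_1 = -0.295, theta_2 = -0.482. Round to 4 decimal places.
\rho(1) = -0.1158

For an MA(q) process with theta_0 = 1, the autocovariance is
  gamma(k) = sigma^2 * sum_{i=0..q-k} theta_i * theta_{i+k},
and rho(k) = gamma(k) / gamma(0). Sigma^2 cancels.
  numerator   = (1)*(-0.295) + (-0.295)*(-0.482) = -0.15281.
  denominator = (1)^2 + (-0.295)^2 + (-0.482)^2 = 1.319349.
  rho(1) = -0.15281 / 1.319349 = -0.1158.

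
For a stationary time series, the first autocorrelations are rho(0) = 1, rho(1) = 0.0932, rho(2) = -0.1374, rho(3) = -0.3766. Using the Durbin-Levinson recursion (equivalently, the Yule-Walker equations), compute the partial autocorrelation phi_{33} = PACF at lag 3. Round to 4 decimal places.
\phi_{33} = -0.3590

The PACF at lag k is phi_{kk}, the last component of the solution
to the Yule-Walker system G_k phi = r_k where
  (G_k)_{ij} = rho(|i - j|), (r_k)_i = rho(i), i,j = 1..k.
Equivalently, Durbin-Levinson gives phi_{kk} iteratively:
  phi_{11} = rho(1)
  phi_{kk} = [rho(k) - sum_{j=1..k-1} phi_{k-1,j} rho(k-j)]
            / [1 - sum_{j=1..k-1} phi_{k-1,j} rho(j)],
  phi_{k,j} = phi_{k-1,j} - phi_{kk} phi_{k-1,k-j},  j = 1..k-1.
Step k = 1:
  phi_11 = rho(1) = 0.0932.
Step k = 2:
  phi_22 = [rho(2) - phi_11 rho(1)] / [1 - phi_11 rho(1)] = [-0.1374 - (0.0932)(0.0932)] / [1 - (0.0932)(0.0932)]
         = -0.14608624 / 0.99131376 = -0.147366.
  Update: phi_21 = phi_11 - phi_22 phi_11 = 0.0932 - (-0.147366)(0.0932) = 0.106935.
Step k = 3:
  phi_33 = [rho(3) - phi_21 rho(2) - phi_22 rho(1)] / [1 - phi_21 rho(1) - phi_22 rho(2)]
    numerator   = -0.3766 - (0.106935)(-0.1374) - (-0.147366)(0.0932) = -0.34817266
    denominator = 1 - (0.106935)(0.0932) - (-0.147366)(-0.1374) = 0.96978557
  phi_33 = -0.34817266 / 0.96978557 = -0.359.
Therefore phi_{33} = -0.3590.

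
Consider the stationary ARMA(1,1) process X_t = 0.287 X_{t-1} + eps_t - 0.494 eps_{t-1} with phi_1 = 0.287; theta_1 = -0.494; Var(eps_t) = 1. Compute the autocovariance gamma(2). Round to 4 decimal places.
\gamma(2) = -0.0556

Multiply the model equation by X_{t-k} and take expectations. With theta_0 = psi_0 = 1 and psi_j the MA(infinity) weights, this gives
  gamma(k) - sum_i phi_i gamma(k-i) = c_k,
  c_k = sigma^2 * sum_{j=k..q} theta_j psi_{j-k}   (c_k = 0 for k > q),
using gamma(-m) = gamma(m).
psi-weights needed (psi_j = theta_j + sum_i phi_i psi_{j-i}):
  psi_1 = theta_1 + phi_1 = -0.494 + (0.287) = -0.207
Right-hand sides:
  c_0 = sigma^2 (1 + theta_1 psi_1) = 1 * (1 + (-0.494)(-0.207)) = 1 * 1.102258 = 1.102258
  c_1 = sigma^2 theta_1 = 1 * (-0.494) = -0.494
  c_2 = 0
Equations for k = 0 and k = 1 (AR order 1):
  gamma(0) = phi_1 gamma(1) + c_0
  gamma(1) = phi_1 gamma(0) + c_1
Substituting the second into the first: gamma(0) (1 - phi_1^2) = c_0 + phi_1 c_1, so
  gamma(0) = (c_0 + phi_1 c_1) / (1 - phi_1^2) = (1.102258 + (0.287)(-0.494)) / (1 - (0.287)^2) = 0.96048 / 0.917631 = 1.046695.
  gamma(1) = phi_1 gamma(0) + c_1 = (0.287)(1.046695) + (-0.494) = -0.193598.
For k = 2 (> q): gamma(2) = phi_1 gamma(1) = (0.287)(-0.193598) = -0.055563.
Therefore gamma(2) = -0.0556 (to 4 decimal places).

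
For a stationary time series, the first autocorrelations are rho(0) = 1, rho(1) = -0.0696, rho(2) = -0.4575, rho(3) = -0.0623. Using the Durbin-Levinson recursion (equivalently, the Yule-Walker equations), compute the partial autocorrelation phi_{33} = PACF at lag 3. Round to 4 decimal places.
\phi_{33} = -0.1810

The PACF at lag k is phi_{kk}, the last component of the solution
to the Yule-Walker system G_k phi = r_k where
  (G_k)_{ij} = rho(|i - j|), (r_k)_i = rho(i), i,j = 1..k.
Equivalently, Durbin-Levinson gives phi_{kk} iteratively:
  phi_{11} = rho(1)
  phi_{kk} = [rho(k) - sum_{j=1..k-1} phi_{k-1,j} rho(k-j)]
            / [1 - sum_{j=1..k-1} phi_{k-1,j} rho(j)],
  phi_{k,j} = phi_{k-1,j} - phi_{kk} phi_{k-1,k-j},  j = 1..k-1.
Step k = 1:
  phi_11 = rho(1) = -0.0696.
Step k = 2:
  phi_22 = [rho(2) - phi_11 rho(1)] / [1 - phi_11 rho(1)] = [-0.4575 - (-0.0696)(-0.0696)] / [1 - (-0.0696)(-0.0696)]
         = -0.46234416 / 0.99515584 = -0.464595.
  Update: phi_21 = phi_11 - phi_22 phi_11 = -0.0696 - (-0.464595)(-0.0696) = -0.101936.
Step k = 3:
  phi_33 = [rho(3) - phi_21 rho(2) - phi_22 rho(1)] / [1 - phi_21 rho(1) - phi_22 rho(2)]
    numerator   = -0.0623 - (-0.101936)(-0.4575) - (-0.464595)(-0.0696) = -0.14127142
    denominator = 1 - (-0.101936)(-0.0696) - (-0.464595)(-0.4575) = 0.78035318
  phi_33 = -0.14127142 / 0.78035318 = -0.181.
Therefore phi_{33} = -0.1810.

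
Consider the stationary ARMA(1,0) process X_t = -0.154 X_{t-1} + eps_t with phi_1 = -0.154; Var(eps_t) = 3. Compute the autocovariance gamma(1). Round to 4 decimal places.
\gamma(1) = -0.4732

Multiply the model equation by X_{t-k} and take expectations. With theta_0 = psi_0 = 1 and psi_j the MA(infinity) weights, this gives
  gamma(k) - sum_i phi_i gamma(k-i) = c_k,
  c_k = sigma^2 * sum_{j=k..q} theta_j psi_{j-k}   (c_k = 0 for k > q),
using gamma(-m) = gamma(m).
Pure AR (q = 0): c_0 = sigma^2 = 3, c_k = 0 for k >= 1.
Equations for k = 0 and k = 1 (AR order 1):
  gamma(0) = phi_1 gamma(1) + c_0
  gamma(1) = phi_1 gamma(0) + c_1
Substituting the second into the first: gamma(0) (1 - phi_1^2) = c_0 + phi_1 c_1, so
  gamma(0) = c_0 / (1 - phi_1^2) = 3 / (1 - (-0.154)^2) = 3 / 0.976284 = 3.072876.
  gamma(1) = phi_1 gamma(0) = (-0.154)(3.072876) = -0.473223.
Therefore gamma(1) = -0.4732 (to 4 decimal places).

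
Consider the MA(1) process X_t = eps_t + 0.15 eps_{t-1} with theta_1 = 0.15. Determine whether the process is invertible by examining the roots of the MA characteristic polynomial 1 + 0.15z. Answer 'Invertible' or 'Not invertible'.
\text{Invertible}

The MA(q) characteristic polynomial is P(z) = 1 + 0.15z.
Invertibility requires all roots to lie outside the unit circle, i.e. |z| > 1 for every root.
This is linear in z: 1 + (0.15) z = 0  =>  z = -1/(0.15) = -6.666667,  |z| = 6.666667.
Moduli of all roots: 6.6667.
All moduli strictly greater than 1? Yes.
Verdict: Invertible.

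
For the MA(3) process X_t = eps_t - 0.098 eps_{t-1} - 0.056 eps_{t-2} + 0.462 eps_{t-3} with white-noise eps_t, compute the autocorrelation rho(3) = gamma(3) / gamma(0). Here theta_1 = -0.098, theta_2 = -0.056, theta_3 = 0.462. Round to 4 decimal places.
\rho(3) = 0.3768

For an MA(q) process with theta_0 = 1, the autocovariance is
  gamma(k) = sigma^2 * sum_{i=0..q-k} theta_i * theta_{i+k},
and rho(k) = gamma(k) / gamma(0). Sigma^2 cancels.
  numerator   = (1)*(0.462) = 0.462.
  denominator = (1)^2 + (-0.098)^2 + (-0.056)^2 + (0.462)^2 = 1.226184.
  rho(3) = 0.462 / 1.226184 = 0.3768.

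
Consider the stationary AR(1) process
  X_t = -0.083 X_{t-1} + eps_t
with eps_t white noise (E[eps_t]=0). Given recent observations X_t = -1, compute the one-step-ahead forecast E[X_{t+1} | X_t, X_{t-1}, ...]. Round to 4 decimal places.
E[X_{t+1} \mid \mathcal F_t] = 0.0830

For an AR(p) model X_t = c + sum_i phi_i X_{t-i} + eps_t, the
one-step-ahead conditional mean is
  E[X_{t+1} | X_t, ...] = c + sum_i phi_i X_{t+1-i}.
Substitute known values:
  E[X_{t+1} | ...] = (-0.083) * (-1)
                   = 0.0830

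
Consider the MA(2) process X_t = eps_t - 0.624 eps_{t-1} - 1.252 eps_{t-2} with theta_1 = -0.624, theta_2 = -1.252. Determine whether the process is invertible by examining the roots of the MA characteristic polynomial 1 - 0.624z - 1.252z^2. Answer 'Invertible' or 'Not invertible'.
\text{Not invertible}

The MA(q) characteristic polynomial is P(z) = 1 - 0.624z - 1.252z^2.
Invertibility requires all roots to lie outside the unit circle, i.e. |z| > 1 for every root.
Set 1 + (-0.624) z + (-1.252) z^2 = 0, i.e. a z^2 + b z + c = 0 with a = -1.252, b = -0.624, c = 1.
Discriminant D = b^2 - 4ac = (-0.624)^2 - 4*(-1.252)*1 = 0.389376 - (-5.008) = 5.397376.
D >= 0, so the roots are real: z = (-b +/- sqrt(D)) / (2a) = (0.624 +/- 2.323225) / (-2.504).
  z_1 = (0.624 + 2.323225) / (-2.504) = -1.177,   |z_1| = 1.177.
  z_2 = (0.624 - 2.323225) / (-2.504) = 0.6786,   |z_2| = 0.6786.
Moduli of all roots: 1.1770, 0.6786.
All moduli strictly greater than 1? No.
Verdict: Not invertible.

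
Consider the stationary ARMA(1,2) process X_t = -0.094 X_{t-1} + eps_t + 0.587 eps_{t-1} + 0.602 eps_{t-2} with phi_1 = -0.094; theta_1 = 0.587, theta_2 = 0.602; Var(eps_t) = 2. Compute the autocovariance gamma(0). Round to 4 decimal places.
\gamma(0) = 3.1091

Multiply the model equation by X_{t-k} and take expectations. With theta_0 = psi_0 = 1 and psi_j the MA(infinity) weights, this gives
  gamma(k) - sum_i phi_i gamma(k-i) = c_k,
  c_k = sigma^2 * sum_{j=k..q} theta_j psi_{j-k}   (c_k = 0 for k > q),
using gamma(-m) = gamma(m).
psi-weights needed (psi_j = theta_j + sum_i phi_i psi_{j-i}):
  psi_1 = theta_1 + phi_1 = 0.587 + (-0.094) = 0.493
  psi_2 = theta_2 + phi_1 psi_1 = 0.602 + (-0.094)(0.493) = 0.555658
Right-hand sides:
  c_0 = sigma^2 (1 + theta_1 psi_1 + theta_2 psi_2) = 2 * (1 + (0.587)(0.493) + (0.602)(0.555658)) = 2 * 1.623897 = 3.247794
  c_1 = sigma^2 (theta_1 + theta_2 psi_1) = 2 * (0.587 + (0.602)(0.493)) = 1.767572
  c_2 = sigma^2 theta_2 = 2 * (0.602) = 1.204
Equations for k = 0 and k = 1 (AR order 1):
  gamma(0) = phi_1 gamma(1) + c_0
  gamma(1) = phi_1 gamma(0) + c_1
Substituting the second into the first: gamma(0) (1 - phi_1^2) = c_0 + phi_1 c_1, so
  gamma(0) = (c_0 + phi_1 c_1) / (1 - phi_1^2) = (3.247794 + (-0.094)(1.767572)) / (1 - (-0.094)^2) = 3.081642 / 0.991164 = 3.109115.
Therefore gamma(0) = 3.1091 (to 4 decimal places).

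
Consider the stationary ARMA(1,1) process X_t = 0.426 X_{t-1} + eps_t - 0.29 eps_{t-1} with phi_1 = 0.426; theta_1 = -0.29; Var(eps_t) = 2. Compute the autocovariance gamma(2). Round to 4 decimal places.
\gamma(2) = 0.1241

Multiply the model equation by X_{t-k} and take expectations. With theta_0 = psi_0 = 1 and psi_j the MA(infinity) weights, this gives
  gamma(k) - sum_i phi_i gamma(k-i) = c_k,
  c_k = sigma^2 * sum_{j=k..q} theta_j psi_{j-k}   (c_k = 0 for k > q),
using gamma(-m) = gamma(m).
psi-weights needed (psi_j = theta_j + sum_i phi_i psi_{j-i}):
  psi_1 = theta_1 + phi_1 = -0.29 + (0.426) = 0.136
Right-hand sides:
  c_0 = sigma^2 (1 + theta_1 psi_1) = 2 * (1 + (-0.29)(0.136)) = 2 * 0.96056 = 1.92112
  c_1 = sigma^2 theta_1 = 2 * (-0.29) = -0.58
  c_2 = 0
Equations for k = 0 and k = 1 (AR order 1):
  gamma(0) = phi_1 gamma(1) + c_0
  gamma(1) = phi_1 gamma(0) + c_1
Substituting the second into the first: gamma(0) (1 - phi_1^2) = c_0 + phi_1 c_1, so
  gamma(0) = (c_0 + phi_1 c_1) / (1 - phi_1^2) = (1.92112 + (0.426)(-0.58)) / (1 - (0.426)^2) = 1.67404 / 0.818524 = 2.045194.
  gamma(1) = phi_1 gamma(0) + c_1 = (0.426)(2.045194) + (-0.58) = 0.291252.
For k = 2 (> q): gamma(2) = phi_1 gamma(1) = (0.426)(0.291252) = 0.124074.
Therefore gamma(2) = 0.1241 (to 4 decimal places).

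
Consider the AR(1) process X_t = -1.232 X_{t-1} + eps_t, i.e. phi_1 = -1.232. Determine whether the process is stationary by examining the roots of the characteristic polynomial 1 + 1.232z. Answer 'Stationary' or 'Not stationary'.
\text{Not stationary}

The AR(p) characteristic polynomial is P(z) = 1 + 1.232z.
Stationarity requires all roots to lie outside the unit circle, i.e. |z| > 1 for every root.
This is linear in z: 1 + (1.232) z = 0  =>  z = -1/(1.232) = -0.811688,  |z| = 0.811688.
Moduli of all roots: 0.8117.
All moduli strictly greater than 1? No.
Verdict: Not stationary.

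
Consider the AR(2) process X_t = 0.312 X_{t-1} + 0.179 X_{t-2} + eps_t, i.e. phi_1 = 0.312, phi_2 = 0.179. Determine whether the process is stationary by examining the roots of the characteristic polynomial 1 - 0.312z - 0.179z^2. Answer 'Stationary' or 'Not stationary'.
\text{Stationary}

The AR(p) characteristic polynomial is P(z) = 1 - 0.312z - 0.179z^2.
Stationarity requires all roots to lie outside the unit circle, i.e. |z| > 1 for every root.
Set 1 + (-0.312) z + (-0.179) z^2 = 0, i.e. a z^2 + b z + c = 0 with a = -0.179, b = -0.312, c = 1.
Discriminant D = b^2 - 4ac = (-0.312)^2 - 4*(-0.179)*1 = 0.097344 - (-0.716) = 0.813344.
D >= 0, so the roots are real: z = (-b +/- sqrt(D)) / (2a) = (0.312 +/- 0.901856) / (-0.358).
  z_1 = (0.312 + 0.901856) / (-0.358) = -3.3907,   |z_1| = 3.3907.
  z_2 = (0.312 - 0.901856) / (-0.358) = 1.6476,   |z_2| = 1.6476.
Moduli of all roots: 3.3907, 1.6476.
All moduli strictly greater than 1? Yes.
Verdict: Stationary.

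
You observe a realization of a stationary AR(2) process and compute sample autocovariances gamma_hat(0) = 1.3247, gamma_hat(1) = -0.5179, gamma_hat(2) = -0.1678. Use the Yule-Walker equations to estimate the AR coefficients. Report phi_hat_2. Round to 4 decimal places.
\hat\phi_{2} = -0.3299

The Yule-Walker equations for an AR(p) process read, in matrix form,
  Gamma_p phi = r_p,   with   (Gamma_p)_{ij} = gamma(|i - j|),
                       (r_p)_i = gamma(i),   i,j = 1..p.
Substitute the sample gammas (Toeplitz matrix and right-hand side of size 2):
  Gamma_p = [[1.3247, -0.5179], [-0.5179, 1.3247]]
  r_p     = [-0.5179, -0.1678]
Written out:
  1.3247 phi_1 - 0.5179 phi_2 = -0.5179
  -0.5179 phi_1 + 1.3247 phi_2 = -0.1678
Solve by Cramer's rule:
  det = gamma(0)^2 - gamma(1)^2 = (1.3247)^2 - (-0.5179)^2 = 1.75483009 - 0.26822041 = 1.48660968
  phi_hat_1 = [gamma(1) gamma(0) - gamma(1) gamma(2)] / det = [(-0.5179)(1.3247) - (-0.5179)(-0.1678)] / 1.48660968 = -0.77296575 / 1.48660968 = -0.52
  phi_hat_2 = [gamma(0) gamma(2) - gamma(1)^2] / det = [(1.3247)(-0.1678) - (-0.5179)^2] / 1.48660968 = -0.49050507 / 1.48660968 = -0.3299
So phi_hat = [-0.5200, -0.3299].
Therefore phi_hat_2 = -0.3299.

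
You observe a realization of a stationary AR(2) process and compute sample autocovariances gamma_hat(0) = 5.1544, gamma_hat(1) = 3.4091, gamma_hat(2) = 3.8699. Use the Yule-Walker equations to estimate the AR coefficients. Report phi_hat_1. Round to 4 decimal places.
\hat\phi_{1} = 0.2930

The Yule-Walker equations for an AR(p) process read, in matrix form,
  Gamma_p phi = r_p,   with   (Gamma_p)_{ij} = gamma(|i - j|),
                       (r_p)_i = gamma(i),   i,j = 1..p.
Substitute the sample gammas (Toeplitz matrix and right-hand side of size 2):
  Gamma_p = [[5.1544, 3.4091], [3.4091, 5.1544]]
  r_p     = [3.4091, 3.8699]
Written out:
  5.1544 phi_1 + 3.4091 phi_2 = 3.4091
  3.4091 phi_1 + 5.1544 phi_2 = 3.8699
Solve by Cramer's rule:
  det = gamma(0)^2 - gamma(1)^2 = (5.1544)^2 - (3.4091)^2 = 26.56783936 - 11.62196281 = 14.94587655
  phi_hat_1 = [gamma(1) gamma(0) - gamma(1) gamma(2)] / det = [(3.4091)(5.1544) - (3.4091)(3.8699)] / 14.94587655 = 4.37898895 / 14.94587655 = 0.293
  phi_hat_2 = [gamma(0) gamma(2) - gamma(1)^2] / det = [(5.1544)(3.8699) - (3.4091)^2] / 14.94587655 = 8.32504975 / 14.94587655 = 0.557
So phi_hat = [0.2930, 0.5570].
Therefore phi_hat_1 = 0.2930.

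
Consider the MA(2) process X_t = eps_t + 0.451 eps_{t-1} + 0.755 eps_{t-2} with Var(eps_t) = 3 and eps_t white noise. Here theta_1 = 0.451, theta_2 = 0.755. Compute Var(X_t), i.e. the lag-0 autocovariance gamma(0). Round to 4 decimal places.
\gamma(0) = 5.3203

For an MA(q) process X_t = eps_t + sum_i theta_i eps_{t-i} with
Var(eps_t) = sigma^2, the variance is
  gamma(0) = sigma^2 * (1 + sum_i theta_i^2).
  sum_i theta_i^2 = (0.451)^2 + (0.755)^2 = 0.203401 + 0.570025 = 0.773426.
  gamma(0) = 3 * (1 + 0.773426) = 3 * 1.773426 = 5.320278, which rounds to 5.3203.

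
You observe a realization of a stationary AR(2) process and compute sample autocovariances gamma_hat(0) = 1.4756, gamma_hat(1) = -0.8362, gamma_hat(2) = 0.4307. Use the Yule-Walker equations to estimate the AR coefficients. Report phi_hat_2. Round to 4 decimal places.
\hat\phi_{2} = -0.0431

The Yule-Walker equations for an AR(p) process read, in matrix form,
  Gamma_p phi = r_p,   with   (Gamma_p)_{ij} = gamma(|i - j|),
                       (r_p)_i = gamma(i),   i,j = 1..p.
Substitute the sample gammas (Toeplitz matrix and right-hand side of size 2):
  Gamma_p = [[1.4756, -0.8362], [-0.8362, 1.4756]]
  r_p     = [-0.8362, 0.4307]
Written out:
  1.4756 phi_1 - 0.8362 phi_2 = -0.8362
  -0.8362 phi_1 + 1.4756 phi_2 = 0.4307
Solve by Cramer's rule:
  det = gamma(0)^2 - gamma(1)^2 = (1.4756)^2 - (-0.8362)^2 = 2.17739536 - 0.69923044 = 1.47816492
  phi_hat_1 = [gamma(1) gamma(0) - gamma(1) gamma(2)] / det = [(-0.8362)(1.4756) - (-0.8362)(0.4307)] / 1.47816492 = -0.87374538 / 1.47816492 = -0.5911
  phi_hat_2 = [gamma(0) gamma(2) - gamma(1)^2] / det = [(1.4756)(0.4307) - (-0.8362)^2] / 1.47816492 = -0.06368952 / 1.47816492 = -0.0431
So phi_hat = [-0.5911, -0.0431].
Therefore phi_hat_2 = -0.0431.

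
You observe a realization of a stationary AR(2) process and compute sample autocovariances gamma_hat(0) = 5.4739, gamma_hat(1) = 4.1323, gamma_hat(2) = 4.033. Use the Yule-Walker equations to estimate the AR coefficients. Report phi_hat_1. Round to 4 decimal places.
\hat\phi_{1} = 0.4620

The Yule-Walker equations for an AR(p) process read, in matrix form,
  Gamma_p phi = r_p,   with   (Gamma_p)_{ij} = gamma(|i - j|),
                       (r_p)_i = gamma(i),   i,j = 1..p.
Substitute the sample gammas (Toeplitz matrix and right-hand side of size 2):
  Gamma_p = [[5.4739, 4.1323], [4.1323, 5.4739]]
  r_p     = [4.1323, 4.033]
Written out:
  5.4739 phi_1 + 4.1323 phi_2 = 4.1323
  4.1323 phi_1 + 5.4739 phi_2 = 4.033
Solve by Cramer's rule:
  det = gamma(0)^2 - gamma(1)^2 = (5.4739)^2 - (4.1323)^2 = 29.96358121 - 17.07590329 = 12.88767792
  phi_hat_1 = [gamma(1) gamma(0) - gamma(1) gamma(2)] / det = [(4.1323)(5.4739) - (4.1323)(4.033)] / 12.88767792 = 5.95423107 / 12.88767792 = 0.462
  phi_hat_2 = [gamma(0) gamma(2) - gamma(1)^2] / det = [(5.4739)(4.033) - (4.1323)^2] / 12.88767792 = 5.00033541 / 12.88767792 = 0.388
So phi_hat = [0.4620, 0.3880].
Therefore phi_hat_1 = 0.4620.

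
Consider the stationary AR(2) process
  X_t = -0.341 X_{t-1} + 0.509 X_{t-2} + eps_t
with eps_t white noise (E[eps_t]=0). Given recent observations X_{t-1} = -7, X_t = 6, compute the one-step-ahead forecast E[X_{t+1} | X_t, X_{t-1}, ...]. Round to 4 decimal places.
E[X_{t+1} \mid \mathcal F_t] = -5.6090

For an AR(p) model X_t = c + sum_i phi_i X_{t-i} + eps_t, the
one-step-ahead conditional mean is
  E[X_{t+1} | X_t, ...] = c + sum_i phi_i X_{t+1-i}.
Substitute known values:
  E[X_{t+1} | ...] = (-0.341) * (6) + (0.509) * (-7)
                   = -5.6090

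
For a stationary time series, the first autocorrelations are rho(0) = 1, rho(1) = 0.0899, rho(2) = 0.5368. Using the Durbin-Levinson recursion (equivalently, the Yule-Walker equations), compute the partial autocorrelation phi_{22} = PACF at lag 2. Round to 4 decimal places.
\phi_{22} = 0.5330

The PACF at lag k is phi_{kk}, the last component of the solution
to the Yule-Walker system G_k phi = r_k where
  (G_k)_{ij} = rho(|i - j|), (r_k)_i = rho(i), i,j = 1..k.
Equivalently, Durbin-Levinson gives phi_{kk} iteratively:
  phi_{11} = rho(1)
  phi_{kk} = [rho(k) - sum_{j=1..k-1} phi_{k-1,j} rho(k-j)]
            / [1 - sum_{j=1..k-1} phi_{k-1,j} rho(j)],
  phi_{k,j} = phi_{k-1,j} - phi_{kk} phi_{k-1,k-j},  j = 1..k-1.
Step k = 1:
  phi_11 = rho(1) = 0.0899.
Step k = 2:
  phi_22 = [rho(2) - phi_11 rho(1)] / [1 - phi_11 rho(1)] = [0.5368 - (0.0899)(0.0899)] / [1 - (0.0899)(0.0899)]
         = 0.52871799 / 0.99191799 = 0.533.
Therefore phi_{22} = 0.5330.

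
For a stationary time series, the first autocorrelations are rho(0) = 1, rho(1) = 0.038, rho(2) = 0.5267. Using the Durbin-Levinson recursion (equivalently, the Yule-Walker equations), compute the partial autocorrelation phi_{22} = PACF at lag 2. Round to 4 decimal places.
\phi_{22} = 0.5260

The PACF at lag k is phi_{kk}, the last component of the solution
to the Yule-Walker system G_k phi = r_k where
  (G_k)_{ij} = rho(|i - j|), (r_k)_i = rho(i), i,j = 1..k.
Equivalently, Durbin-Levinson gives phi_{kk} iteratively:
  phi_{11} = rho(1)
  phi_{kk} = [rho(k) - sum_{j=1..k-1} phi_{k-1,j} rho(k-j)]
            / [1 - sum_{j=1..k-1} phi_{k-1,j} rho(j)],
  phi_{k,j} = phi_{k-1,j} - phi_{kk} phi_{k-1,k-j},  j = 1..k-1.
Step k = 1:
  phi_11 = rho(1) = 0.038.
Step k = 2:
  phi_22 = [rho(2) - phi_11 rho(1)] / [1 - phi_11 rho(1)] = [0.5267 - (0.038)(0.038)] / [1 - (0.038)(0.038)]
         = 0.525256 / 0.998556 = 0.526.
Therefore phi_{22} = 0.5260.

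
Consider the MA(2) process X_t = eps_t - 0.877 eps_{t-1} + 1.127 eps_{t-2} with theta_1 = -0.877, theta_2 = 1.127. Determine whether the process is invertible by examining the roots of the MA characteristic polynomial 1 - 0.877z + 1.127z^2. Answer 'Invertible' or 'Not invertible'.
\text{Not invertible}

The MA(q) characteristic polynomial is P(z) = 1 - 0.877z + 1.127z^2.
Invertibility requires all roots to lie outside the unit circle, i.e. |z| > 1 for every root.
Set 1 + (-0.877) z + (1.127) z^2 = 0, i.e. a z^2 + b z + c = 0 with a = 1.127, b = -0.877, c = 1.
Discriminant D = b^2 - 4ac = (-0.877)^2 - 4*(1.127)*1 = 0.769129 - (4.508) = -3.738871.
D < 0, so the roots are the complex-conjugate pair z = (-b +/- i sqrt(-D)) / (2a) = 0.3891 +/- 0.8579i.
For a conjugate pair |z|^2 = z * conj(z) = (product of roots) = c/a = 1/(1.127) = 0.887311, so |z| = sqrt(0.887311) = 0.942 for both roots.
Moduli of all roots: 0.9420, 0.9420.
All moduli strictly greater than 1? No.
Verdict: Not invertible.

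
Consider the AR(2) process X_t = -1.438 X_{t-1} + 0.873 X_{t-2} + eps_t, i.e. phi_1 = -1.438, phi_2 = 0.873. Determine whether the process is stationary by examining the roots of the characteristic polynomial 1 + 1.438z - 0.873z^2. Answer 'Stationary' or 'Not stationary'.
\text{Not stationary}

The AR(p) characteristic polynomial is P(z) = 1 + 1.438z - 0.873z^2.
Stationarity requires all roots to lie outside the unit circle, i.e. |z| > 1 for every root.
Set 1 + (1.438) z + (-0.873) z^2 = 0, i.e. a z^2 + b z + c = 0 with a = -0.873, b = 1.438, c = 1.
Discriminant D = b^2 - 4ac = (1.438)^2 - 4*(-0.873)*1 = 2.067844 - (-3.492) = 5.559844.
D >= 0, so the roots are real: z = (-b +/- sqrt(D)) / (2a) = (-1.438 +/- 2.357932) / (-1.746).
  z_1 = (-1.438 + 2.357932) / (-1.746) = -0.5269,   |z_1| = 0.5269.
  z_2 = (-1.438 - 2.357932) / (-1.746) = 2.1741,   |z_2| = 2.1741.
Moduli of all roots: 0.5269, 2.1741.
All moduli strictly greater than 1? No.
Verdict: Not stationary.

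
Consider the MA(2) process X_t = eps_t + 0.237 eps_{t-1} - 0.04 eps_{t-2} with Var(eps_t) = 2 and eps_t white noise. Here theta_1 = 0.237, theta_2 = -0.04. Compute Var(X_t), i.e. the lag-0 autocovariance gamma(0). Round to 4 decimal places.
\gamma(0) = 2.1155

For an MA(q) process X_t = eps_t + sum_i theta_i eps_{t-i} with
Var(eps_t) = sigma^2, the variance is
  gamma(0) = sigma^2 * (1 + sum_i theta_i^2).
  sum_i theta_i^2 = (0.237)^2 + (-0.04)^2 = 0.056169 + 0.0016 = 0.057769.
  gamma(0) = 2 * (1 + 0.057769) = 2 * 1.057769 = 2.115538, which rounds to 2.1155.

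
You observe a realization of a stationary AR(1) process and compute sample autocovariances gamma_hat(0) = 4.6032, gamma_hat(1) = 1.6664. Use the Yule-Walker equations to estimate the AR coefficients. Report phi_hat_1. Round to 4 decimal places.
\hat\phi_{1} = 0.3620

The Yule-Walker equations for an AR(p) process read, in matrix form,
  Gamma_p phi = r_p,   with   (Gamma_p)_{ij} = gamma(|i - j|),
                       (r_p)_i = gamma(i),   i,j = 1..p.
Substitute the sample gammas (Toeplitz matrix and right-hand side of size 1):
  Gamma_p = [[4.6032]]
  r_p     = [1.6664]
With p = 1 this is the single equation gamma(0) phi_1 = gamma(1):
  phi_hat_1 = gamma(1) / gamma(0) = 1.6664 / 4.6032 = 0.3620.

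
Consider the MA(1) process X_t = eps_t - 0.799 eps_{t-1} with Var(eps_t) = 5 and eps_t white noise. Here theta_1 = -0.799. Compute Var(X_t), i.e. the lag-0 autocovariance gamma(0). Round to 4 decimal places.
\gamma(0) = 8.1920

For an MA(q) process X_t = eps_t + sum_i theta_i eps_{t-i} with
Var(eps_t) = sigma^2, the variance is
  gamma(0) = sigma^2 * (1 + sum_i theta_i^2).
  sum_i theta_i^2 = (-0.799)^2 = 0.638401.
  gamma(0) = 5 * (1 + 0.638401) = 5 * 1.638401 = 8.192005, which rounds to 8.1920.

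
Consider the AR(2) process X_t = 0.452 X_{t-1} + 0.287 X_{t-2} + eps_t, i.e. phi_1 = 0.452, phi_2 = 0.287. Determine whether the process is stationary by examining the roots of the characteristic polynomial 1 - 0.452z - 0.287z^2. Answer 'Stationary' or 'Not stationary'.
\text{Stationary}

The AR(p) characteristic polynomial is P(z) = 1 - 0.452z - 0.287z^2.
Stationarity requires all roots to lie outside the unit circle, i.e. |z| > 1 for every root.
Set 1 + (-0.452) z + (-0.287) z^2 = 0, i.e. a z^2 + b z + c = 0 with a = -0.287, b = -0.452, c = 1.
Discriminant D = b^2 - 4ac = (-0.452)^2 - 4*(-0.287)*1 = 0.204304 - (-1.148) = 1.352304.
D >= 0, so the roots are real: z = (-b +/- sqrt(D)) / (2a) = (0.452 +/- 1.162886) / (-0.574).
  z_1 = (0.452 + 1.162886) / (-0.574) = -2.8134,   |z_1| = 2.8134.
  z_2 = (0.452 - 1.162886) / (-0.574) = 1.2385,   |z_2| = 1.2385.
Moduli of all roots: 2.8134, 1.2385.
All moduli strictly greater than 1? Yes.
Verdict: Stationary.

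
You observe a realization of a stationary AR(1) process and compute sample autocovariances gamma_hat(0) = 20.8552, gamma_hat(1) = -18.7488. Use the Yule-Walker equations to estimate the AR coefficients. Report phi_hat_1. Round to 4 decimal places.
\hat\phi_{1} = -0.8990

The Yule-Walker equations for an AR(p) process read, in matrix form,
  Gamma_p phi = r_p,   with   (Gamma_p)_{ij} = gamma(|i - j|),
                       (r_p)_i = gamma(i),   i,j = 1..p.
Substitute the sample gammas (Toeplitz matrix and right-hand side of size 1):
  Gamma_p = [[20.8552]]
  r_p     = [-18.7488]
With p = 1 this is the single equation gamma(0) phi_1 = gamma(1):
  phi_hat_1 = gamma(1) / gamma(0) = -18.7488 / 20.8552 = -0.8990.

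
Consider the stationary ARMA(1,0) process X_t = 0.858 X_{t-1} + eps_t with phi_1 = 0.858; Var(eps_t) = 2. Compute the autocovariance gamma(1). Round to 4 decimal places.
\gamma(1) = 6.5040

Multiply the model equation by X_{t-k} and take expectations. With theta_0 = psi_0 = 1 and psi_j the MA(infinity) weights, this gives
  gamma(k) - sum_i phi_i gamma(k-i) = c_k,
  c_k = sigma^2 * sum_{j=k..q} theta_j psi_{j-k}   (c_k = 0 for k > q),
using gamma(-m) = gamma(m).
Pure AR (q = 0): c_0 = sigma^2 = 2, c_k = 0 for k >= 1.
Equations for k = 0 and k = 1 (AR order 1):
  gamma(0) = phi_1 gamma(1) + c_0
  gamma(1) = phi_1 gamma(0) + c_1
Substituting the second into the first: gamma(0) (1 - phi_1^2) = c_0 + phi_1 c_1, so
  gamma(0) = c_0 / (1 - phi_1^2) = 2 / (1 - (0.858)^2) = 2 / 0.263836 = 7.580467.
  gamma(1) = phi_1 gamma(0) = (0.858)(7.580467) = 6.50404.
Therefore gamma(1) = 6.5040 (to 4 decimal places).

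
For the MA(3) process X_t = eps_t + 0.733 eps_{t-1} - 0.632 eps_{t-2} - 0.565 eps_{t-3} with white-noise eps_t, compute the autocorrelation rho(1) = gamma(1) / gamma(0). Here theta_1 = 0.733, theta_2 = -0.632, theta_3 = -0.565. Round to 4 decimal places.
\rho(1) = 0.2779

For an MA(q) process with theta_0 = 1, the autocovariance is
  gamma(k) = sigma^2 * sum_{i=0..q-k} theta_i * theta_{i+k},
and rho(k) = gamma(k) / gamma(0). Sigma^2 cancels.
  numerator   = (1)*(0.733) + (0.733)*(-0.632) + (-0.632)*(-0.565) = 0.626824.
  denominator = (1)^2 + (0.733)^2 + (-0.632)^2 + (-0.565)^2 = 2.255938.
  rho(1) = 0.626824 / 2.255938 = 0.2779.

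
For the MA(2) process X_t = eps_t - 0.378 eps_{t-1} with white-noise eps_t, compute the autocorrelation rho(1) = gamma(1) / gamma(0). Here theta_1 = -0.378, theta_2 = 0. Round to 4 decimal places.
\rho(1) = -0.3307

For an MA(q) process with theta_0 = 1, the autocovariance is
  gamma(k) = sigma^2 * sum_{i=0..q-k} theta_i * theta_{i+k},
and rho(k) = gamma(k) / gamma(0). Sigma^2 cancels.
  numerator   = (1)*(-0.378) + (-0.378)*(0) = -0.378.
  denominator = (1)^2 + (-0.378)^2 + (0)^2 = 1.142884.
  rho(1) = -0.378 / 1.142884 = -0.3307.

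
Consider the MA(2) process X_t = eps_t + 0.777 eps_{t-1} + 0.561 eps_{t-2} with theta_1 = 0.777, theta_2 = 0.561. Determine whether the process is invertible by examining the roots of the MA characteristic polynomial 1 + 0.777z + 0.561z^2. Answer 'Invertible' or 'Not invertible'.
\text{Invertible}

The MA(q) characteristic polynomial is P(z) = 1 + 0.777z + 0.561z^2.
Invertibility requires all roots to lie outside the unit circle, i.e. |z| > 1 for every root.
Set 1 + (0.777) z + (0.561) z^2 = 0, i.e. a z^2 + b z + c = 0 with a = 0.561, b = 0.777, c = 1.
Discriminant D = b^2 - 4ac = (0.777)^2 - 4*(0.561)*1 = 0.603729 - (2.244) = -1.640271.
D < 0, so the roots are the complex-conjugate pair z = (-b +/- i sqrt(-D)) / (2a) = -0.6925 +/- 1.1415i.
For a conjugate pair |z|^2 = z * conj(z) = (product of roots) = c/a = 1/(0.561) = 1.782531, so |z| = sqrt(1.782531) = 1.3351 for both roots.
Moduli of all roots: 1.3351, 1.3351.
All moduli strictly greater than 1? Yes.
Verdict: Invertible.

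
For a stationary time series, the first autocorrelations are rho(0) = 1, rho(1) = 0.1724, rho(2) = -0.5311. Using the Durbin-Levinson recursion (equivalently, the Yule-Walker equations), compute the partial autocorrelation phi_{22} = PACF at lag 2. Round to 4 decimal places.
\phi_{22} = -0.5780

The PACF at lag k is phi_{kk}, the last component of the solution
to the Yule-Walker system G_k phi = r_k where
  (G_k)_{ij} = rho(|i - j|), (r_k)_i = rho(i), i,j = 1..k.
Equivalently, Durbin-Levinson gives phi_{kk} iteratively:
  phi_{11} = rho(1)
  phi_{kk} = [rho(k) - sum_{j=1..k-1} phi_{k-1,j} rho(k-j)]
            / [1 - sum_{j=1..k-1} phi_{k-1,j} rho(j)],
  phi_{k,j} = phi_{k-1,j} - phi_{kk} phi_{k-1,k-j},  j = 1..k-1.
Step k = 1:
  phi_11 = rho(1) = 0.1724.
Step k = 2:
  phi_22 = [rho(2) - phi_11 rho(1)] / [1 - phi_11 rho(1)] = [-0.5311 - (0.1724)(0.1724)] / [1 - (0.1724)(0.1724)]
         = -0.56082176 / 0.97027824 = -0.578.
Therefore phi_{22} = -0.5780.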